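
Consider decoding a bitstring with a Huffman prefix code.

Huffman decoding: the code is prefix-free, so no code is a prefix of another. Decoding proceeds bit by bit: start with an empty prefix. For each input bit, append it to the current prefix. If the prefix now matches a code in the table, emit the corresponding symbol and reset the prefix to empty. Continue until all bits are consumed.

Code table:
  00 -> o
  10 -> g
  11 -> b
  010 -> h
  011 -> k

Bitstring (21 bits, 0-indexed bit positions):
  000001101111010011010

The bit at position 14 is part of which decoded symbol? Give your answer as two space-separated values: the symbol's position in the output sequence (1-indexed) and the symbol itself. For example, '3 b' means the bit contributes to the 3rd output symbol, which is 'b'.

Bit 0: prefix='0' (no match yet)
Bit 1: prefix='00' -> emit 'o', reset
Bit 2: prefix='0' (no match yet)
Bit 3: prefix='00' -> emit 'o', reset
Bit 4: prefix='0' (no match yet)
Bit 5: prefix='01' (no match yet)
Bit 6: prefix='011' -> emit 'k', reset
Bit 7: prefix='0' (no match yet)
Bit 8: prefix='01' (no match yet)
Bit 9: prefix='011' -> emit 'k', reset
Bit 10: prefix='1' (no match yet)
Bit 11: prefix='11' -> emit 'b', reset
Bit 12: prefix='0' (no match yet)
Bit 13: prefix='01' (no match yet)
Bit 14: prefix='010' -> emit 'h', reset
Bit 15: prefix='0' (no match yet)
Bit 16: prefix='01' (no match yet)
Bit 17: prefix='011' -> emit 'k', reset
Bit 18: prefix='0' (no match yet)

Answer: 6 h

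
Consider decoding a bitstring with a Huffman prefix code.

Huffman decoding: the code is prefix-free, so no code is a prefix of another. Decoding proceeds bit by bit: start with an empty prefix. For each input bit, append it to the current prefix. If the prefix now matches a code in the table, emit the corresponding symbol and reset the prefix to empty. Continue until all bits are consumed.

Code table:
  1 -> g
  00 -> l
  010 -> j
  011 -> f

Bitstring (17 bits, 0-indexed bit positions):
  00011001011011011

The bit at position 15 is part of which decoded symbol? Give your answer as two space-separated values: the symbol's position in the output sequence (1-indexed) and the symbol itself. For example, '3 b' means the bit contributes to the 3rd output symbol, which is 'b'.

Bit 0: prefix='0' (no match yet)
Bit 1: prefix='00' -> emit 'l', reset
Bit 2: prefix='0' (no match yet)
Bit 3: prefix='01' (no match yet)
Bit 4: prefix='011' -> emit 'f', reset
Bit 5: prefix='0' (no match yet)
Bit 6: prefix='00' -> emit 'l', reset
Bit 7: prefix='1' -> emit 'g', reset
Bit 8: prefix='0' (no match yet)
Bit 9: prefix='01' (no match yet)
Bit 10: prefix='011' -> emit 'f', reset
Bit 11: prefix='0' (no match yet)
Bit 12: prefix='01' (no match yet)
Bit 13: prefix='011' -> emit 'f', reset
Bit 14: prefix='0' (no match yet)
Bit 15: prefix='01' (no match yet)
Bit 16: prefix='011' -> emit 'f', reset

Answer: 7 f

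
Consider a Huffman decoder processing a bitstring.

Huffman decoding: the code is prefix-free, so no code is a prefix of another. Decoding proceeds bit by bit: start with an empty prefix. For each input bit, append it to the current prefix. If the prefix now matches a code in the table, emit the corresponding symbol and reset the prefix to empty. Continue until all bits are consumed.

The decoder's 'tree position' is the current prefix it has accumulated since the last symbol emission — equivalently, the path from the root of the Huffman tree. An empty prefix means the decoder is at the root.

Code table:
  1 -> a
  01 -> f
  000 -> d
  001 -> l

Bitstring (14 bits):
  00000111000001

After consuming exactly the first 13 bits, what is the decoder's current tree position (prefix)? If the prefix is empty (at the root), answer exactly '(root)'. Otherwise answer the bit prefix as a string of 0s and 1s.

Bit 0: prefix='0' (no match yet)
Bit 1: prefix='00' (no match yet)
Bit 2: prefix='000' -> emit 'd', reset
Bit 3: prefix='0' (no match yet)
Bit 4: prefix='00' (no match yet)
Bit 5: prefix='001' -> emit 'l', reset
Bit 6: prefix='1' -> emit 'a', reset
Bit 7: prefix='1' -> emit 'a', reset
Bit 8: prefix='0' (no match yet)
Bit 9: prefix='00' (no match yet)
Bit 10: prefix='000' -> emit 'd', reset
Bit 11: prefix='0' (no match yet)
Bit 12: prefix='00' (no match yet)

Answer: 00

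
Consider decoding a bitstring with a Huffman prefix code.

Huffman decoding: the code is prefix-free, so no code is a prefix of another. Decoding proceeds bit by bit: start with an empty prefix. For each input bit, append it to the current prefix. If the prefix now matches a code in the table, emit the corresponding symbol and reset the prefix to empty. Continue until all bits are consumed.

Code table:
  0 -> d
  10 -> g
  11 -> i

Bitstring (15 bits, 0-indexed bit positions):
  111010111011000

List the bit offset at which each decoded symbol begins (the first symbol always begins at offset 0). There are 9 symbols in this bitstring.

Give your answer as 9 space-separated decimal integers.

Bit 0: prefix='1' (no match yet)
Bit 1: prefix='11' -> emit 'i', reset
Bit 2: prefix='1' (no match yet)
Bit 3: prefix='10' -> emit 'g', reset
Bit 4: prefix='1' (no match yet)
Bit 5: prefix='10' -> emit 'g', reset
Bit 6: prefix='1' (no match yet)
Bit 7: prefix='11' -> emit 'i', reset
Bit 8: prefix='1' (no match yet)
Bit 9: prefix='10' -> emit 'g', reset
Bit 10: prefix='1' (no match yet)
Bit 11: prefix='11' -> emit 'i', reset
Bit 12: prefix='0' -> emit 'd', reset
Bit 13: prefix='0' -> emit 'd', reset
Bit 14: prefix='0' -> emit 'd', reset

Answer: 0 2 4 6 8 10 12 13 14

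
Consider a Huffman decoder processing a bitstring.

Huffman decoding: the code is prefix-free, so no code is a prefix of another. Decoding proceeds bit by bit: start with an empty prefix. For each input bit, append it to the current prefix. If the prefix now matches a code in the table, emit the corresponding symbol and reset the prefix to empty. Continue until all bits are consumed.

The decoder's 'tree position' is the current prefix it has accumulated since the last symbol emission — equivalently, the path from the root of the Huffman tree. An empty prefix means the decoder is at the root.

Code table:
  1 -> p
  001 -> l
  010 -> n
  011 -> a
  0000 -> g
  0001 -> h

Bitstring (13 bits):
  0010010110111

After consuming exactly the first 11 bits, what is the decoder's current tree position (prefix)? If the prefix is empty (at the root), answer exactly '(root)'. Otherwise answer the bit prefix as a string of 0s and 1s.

Answer: 01

Derivation:
Bit 0: prefix='0' (no match yet)
Bit 1: prefix='00' (no match yet)
Bit 2: prefix='001' -> emit 'l', reset
Bit 3: prefix='0' (no match yet)
Bit 4: prefix='00' (no match yet)
Bit 5: prefix='001' -> emit 'l', reset
Bit 6: prefix='0' (no match yet)
Bit 7: prefix='01' (no match yet)
Bit 8: prefix='011' -> emit 'a', reset
Bit 9: prefix='0' (no match yet)
Bit 10: prefix='01' (no match yet)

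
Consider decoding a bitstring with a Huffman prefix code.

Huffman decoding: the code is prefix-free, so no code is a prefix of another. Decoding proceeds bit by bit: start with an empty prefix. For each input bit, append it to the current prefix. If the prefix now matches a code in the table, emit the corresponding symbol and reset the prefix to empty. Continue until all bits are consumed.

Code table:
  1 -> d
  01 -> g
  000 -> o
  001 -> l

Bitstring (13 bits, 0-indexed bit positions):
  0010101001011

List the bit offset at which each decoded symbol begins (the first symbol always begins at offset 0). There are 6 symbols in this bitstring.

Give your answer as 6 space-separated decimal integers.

Answer: 0 3 5 7 10 12

Derivation:
Bit 0: prefix='0' (no match yet)
Bit 1: prefix='00' (no match yet)
Bit 2: prefix='001' -> emit 'l', reset
Bit 3: prefix='0' (no match yet)
Bit 4: prefix='01' -> emit 'g', reset
Bit 5: prefix='0' (no match yet)
Bit 6: prefix='01' -> emit 'g', reset
Bit 7: prefix='0' (no match yet)
Bit 8: prefix='00' (no match yet)
Bit 9: prefix='001' -> emit 'l', reset
Bit 10: prefix='0' (no match yet)
Bit 11: prefix='01' -> emit 'g', reset
Bit 12: prefix='1' -> emit 'd', reset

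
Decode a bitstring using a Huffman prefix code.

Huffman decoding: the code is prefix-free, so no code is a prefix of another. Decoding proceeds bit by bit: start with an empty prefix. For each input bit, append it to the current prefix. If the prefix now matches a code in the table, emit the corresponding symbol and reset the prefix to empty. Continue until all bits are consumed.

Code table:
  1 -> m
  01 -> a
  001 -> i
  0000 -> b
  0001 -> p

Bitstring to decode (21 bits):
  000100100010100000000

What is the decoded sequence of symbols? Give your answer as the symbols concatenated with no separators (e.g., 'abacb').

Answer: pipabb

Derivation:
Bit 0: prefix='0' (no match yet)
Bit 1: prefix='00' (no match yet)
Bit 2: prefix='000' (no match yet)
Bit 3: prefix='0001' -> emit 'p', reset
Bit 4: prefix='0' (no match yet)
Bit 5: prefix='00' (no match yet)
Bit 6: prefix='001' -> emit 'i', reset
Bit 7: prefix='0' (no match yet)
Bit 8: prefix='00' (no match yet)
Bit 9: prefix='000' (no match yet)
Bit 10: prefix='0001' -> emit 'p', reset
Bit 11: prefix='0' (no match yet)
Bit 12: prefix='01' -> emit 'a', reset
Bit 13: prefix='0' (no match yet)
Bit 14: prefix='00' (no match yet)
Bit 15: prefix='000' (no match yet)
Bit 16: prefix='0000' -> emit 'b', reset
Bit 17: prefix='0' (no match yet)
Bit 18: prefix='00' (no match yet)
Bit 19: prefix='000' (no match yet)
Bit 20: prefix='0000' -> emit 'b', reset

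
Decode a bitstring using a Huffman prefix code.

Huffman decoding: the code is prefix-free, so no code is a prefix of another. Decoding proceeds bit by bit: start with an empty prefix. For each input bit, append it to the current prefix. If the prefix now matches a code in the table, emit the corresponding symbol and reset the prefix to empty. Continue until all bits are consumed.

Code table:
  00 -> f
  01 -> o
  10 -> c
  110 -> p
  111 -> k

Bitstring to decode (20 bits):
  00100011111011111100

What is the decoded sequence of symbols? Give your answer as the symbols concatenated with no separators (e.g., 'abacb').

Answer: fcfkpkkf

Derivation:
Bit 0: prefix='0' (no match yet)
Bit 1: prefix='00' -> emit 'f', reset
Bit 2: prefix='1' (no match yet)
Bit 3: prefix='10' -> emit 'c', reset
Bit 4: prefix='0' (no match yet)
Bit 5: prefix='00' -> emit 'f', reset
Bit 6: prefix='1' (no match yet)
Bit 7: prefix='11' (no match yet)
Bit 8: prefix='111' -> emit 'k', reset
Bit 9: prefix='1' (no match yet)
Bit 10: prefix='11' (no match yet)
Bit 11: prefix='110' -> emit 'p', reset
Bit 12: prefix='1' (no match yet)
Bit 13: prefix='11' (no match yet)
Bit 14: prefix='111' -> emit 'k', reset
Bit 15: prefix='1' (no match yet)
Bit 16: prefix='11' (no match yet)
Bit 17: prefix='111' -> emit 'k', reset
Bit 18: prefix='0' (no match yet)
Bit 19: prefix='00' -> emit 'f', reset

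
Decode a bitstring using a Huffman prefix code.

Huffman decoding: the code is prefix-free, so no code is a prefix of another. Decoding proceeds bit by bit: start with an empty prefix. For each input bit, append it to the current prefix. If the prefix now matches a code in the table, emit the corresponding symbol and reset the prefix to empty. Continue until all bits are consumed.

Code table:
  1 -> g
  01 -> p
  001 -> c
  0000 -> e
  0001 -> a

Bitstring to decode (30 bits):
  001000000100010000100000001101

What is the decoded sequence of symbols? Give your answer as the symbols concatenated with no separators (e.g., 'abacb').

Bit 0: prefix='0' (no match yet)
Bit 1: prefix='00' (no match yet)
Bit 2: prefix='001' -> emit 'c', reset
Bit 3: prefix='0' (no match yet)
Bit 4: prefix='00' (no match yet)
Bit 5: prefix='000' (no match yet)
Bit 6: prefix='0000' -> emit 'e', reset
Bit 7: prefix='0' (no match yet)
Bit 8: prefix='00' (no match yet)
Bit 9: prefix='001' -> emit 'c', reset
Bit 10: prefix='0' (no match yet)
Bit 11: prefix='00' (no match yet)
Bit 12: prefix='000' (no match yet)
Bit 13: prefix='0001' -> emit 'a', reset
Bit 14: prefix='0' (no match yet)
Bit 15: prefix='00' (no match yet)
Bit 16: prefix='000' (no match yet)
Bit 17: prefix='0000' -> emit 'e', reset
Bit 18: prefix='1' -> emit 'g', reset
Bit 19: prefix='0' (no match yet)
Bit 20: prefix='00' (no match yet)
Bit 21: prefix='000' (no match yet)
Bit 22: prefix='0000' -> emit 'e', reset
Bit 23: prefix='0' (no match yet)
Bit 24: prefix='00' (no match yet)
Bit 25: prefix='000' (no match yet)
Bit 26: prefix='0001' -> emit 'a', reset
Bit 27: prefix='1' -> emit 'g', reset
Bit 28: prefix='0' (no match yet)
Bit 29: prefix='01' -> emit 'p', reset

Answer: cecaegeagp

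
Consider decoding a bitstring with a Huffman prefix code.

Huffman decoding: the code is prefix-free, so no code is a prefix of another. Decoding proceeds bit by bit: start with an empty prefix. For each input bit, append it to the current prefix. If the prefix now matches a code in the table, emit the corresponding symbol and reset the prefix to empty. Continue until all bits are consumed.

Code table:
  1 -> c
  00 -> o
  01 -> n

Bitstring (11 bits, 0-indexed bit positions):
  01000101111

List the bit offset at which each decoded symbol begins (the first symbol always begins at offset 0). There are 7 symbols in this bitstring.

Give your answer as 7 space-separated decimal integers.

Bit 0: prefix='0' (no match yet)
Bit 1: prefix='01' -> emit 'n', reset
Bit 2: prefix='0' (no match yet)
Bit 3: prefix='00' -> emit 'o', reset
Bit 4: prefix='0' (no match yet)
Bit 5: prefix='01' -> emit 'n', reset
Bit 6: prefix='0' (no match yet)
Bit 7: prefix='01' -> emit 'n', reset
Bit 8: prefix='1' -> emit 'c', reset
Bit 9: prefix='1' -> emit 'c', reset
Bit 10: prefix='1' -> emit 'c', reset

Answer: 0 2 4 6 8 9 10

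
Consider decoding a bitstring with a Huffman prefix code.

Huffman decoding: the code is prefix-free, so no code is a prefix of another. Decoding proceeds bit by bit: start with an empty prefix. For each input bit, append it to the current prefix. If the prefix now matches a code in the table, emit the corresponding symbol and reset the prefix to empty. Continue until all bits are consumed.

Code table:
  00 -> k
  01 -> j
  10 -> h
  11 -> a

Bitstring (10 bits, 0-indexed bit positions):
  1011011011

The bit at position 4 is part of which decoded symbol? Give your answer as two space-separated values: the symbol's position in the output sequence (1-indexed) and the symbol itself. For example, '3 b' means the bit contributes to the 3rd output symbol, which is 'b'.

Bit 0: prefix='1' (no match yet)
Bit 1: prefix='10' -> emit 'h', reset
Bit 2: prefix='1' (no match yet)
Bit 3: prefix='11' -> emit 'a', reset
Bit 4: prefix='0' (no match yet)
Bit 5: prefix='01' -> emit 'j', reset
Bit 6: prefix='1' (no match yet)
Bit 7: prefix='10' -> emit 'h', reset
Bit 8: prefix='1' (no match yet)

Answer: 3 j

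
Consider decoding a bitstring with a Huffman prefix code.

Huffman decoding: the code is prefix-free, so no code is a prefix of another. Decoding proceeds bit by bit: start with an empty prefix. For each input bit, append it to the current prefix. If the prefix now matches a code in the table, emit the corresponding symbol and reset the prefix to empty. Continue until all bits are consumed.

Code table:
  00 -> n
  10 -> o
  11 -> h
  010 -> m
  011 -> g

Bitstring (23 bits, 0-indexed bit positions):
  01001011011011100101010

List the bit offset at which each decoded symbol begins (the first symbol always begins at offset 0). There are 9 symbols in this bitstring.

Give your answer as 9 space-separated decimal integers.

Bit 0: prefix='0' (no match yet)
Bit 1: prefix='01' (no match yet)
Bit 2: prefix='010' -> emit 'm', reset
Bit 3: prefix='0' (no match yet)
Bit 4: prefix='01' (no match yet)
Bit 5: prefix='010' -> emit 'm', reset
Bit 6: prefix='1' (no match yet)
Bit 7: prefix='11' -> emit 'h', reset
Bit 8: prefix='0' (no match yet)
Bit 9: prefix='01' (no match yet)
Bit 10: prefix='011' -> emit 'g', reset
Bit 11: prefix='0' (no match yet)
Bit 12: prefix='01' (no match yet)
Bit 13: prefix='011' -> emit 'g', reset
Bit 14: prefix='1' (no match yet)
Bit 15: prefix='10' -> emit 'o', reset
Bit 16: prefix='0' (no match yet)
Bit 17: prefix='01' (no match yet)
Bit 18: prefix='010' -> emit 'm', reset
Bit 19: prefix='1' (no match yet)
Bit 20: prefix='10' -> emit 'o', reset
Bit 21: prefix='1' (no match yet)
Bit 22: prefix='10' -> emit 'o', reset

Answer: 0 3 6 8 11 14 16 19 21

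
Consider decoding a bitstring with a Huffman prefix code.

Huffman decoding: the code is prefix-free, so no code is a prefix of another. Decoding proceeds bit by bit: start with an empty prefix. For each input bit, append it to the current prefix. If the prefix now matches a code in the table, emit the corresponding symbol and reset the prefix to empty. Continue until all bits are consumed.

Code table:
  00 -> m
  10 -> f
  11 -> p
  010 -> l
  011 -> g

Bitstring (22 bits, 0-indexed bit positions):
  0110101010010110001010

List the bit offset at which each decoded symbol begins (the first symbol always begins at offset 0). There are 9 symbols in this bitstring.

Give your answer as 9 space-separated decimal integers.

Bit 0: prefix='0' (no match yet)
Bit 1: prefix='01' (no match yet)
Bit 2: prefix='011' -> emit 'g', reset
Bit 3: prefix='0' (no match yet)
Bit 4: prefix='01' (no match yet)
Bit 5: prefix='010' -> emit 'l', reset
Bit 6: prefix='1' (no match yet)
Bit 7: prefix='10' -> emit 'f', reset
Bit 8: prefix='1' (no match yet)
Bit 9: prefix='10' -> emit 'f', reset
Bit 10: prefix='0' (no match yet)
Bit 11: prefix='01' (no match yet)
Bit 12: prefix='010' -> emit 'l', reset
Bit 13: prefix='1' (no match yet)
Bit 14: prefix='11' -> emit 'p', reset
Bit 15: prefix='0' (no match yet)
Bit 16: prefix='00' -> emit 'm', reset
Bit 17: prefix='0' (no match yet)
Bit 18: prefix='01' (no match yet)
Bit 19: prefix='010' -> emit 'l', reset
Bit 20: prefix='1' (no match yet)
Bit 21: prefix='10' -> emit 'f', reset

Answer: 0 3 6 8 10 13 15 17 20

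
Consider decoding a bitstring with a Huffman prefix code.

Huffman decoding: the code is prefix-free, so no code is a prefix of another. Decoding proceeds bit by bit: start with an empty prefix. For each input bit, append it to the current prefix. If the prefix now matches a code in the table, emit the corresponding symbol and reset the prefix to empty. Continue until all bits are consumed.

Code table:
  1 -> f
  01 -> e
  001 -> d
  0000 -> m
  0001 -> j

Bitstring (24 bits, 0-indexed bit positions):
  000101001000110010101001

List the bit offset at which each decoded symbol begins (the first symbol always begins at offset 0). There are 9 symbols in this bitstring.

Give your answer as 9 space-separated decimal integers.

Answer: 0 4 6 9 13 14 17 19 21

Derivation:
Bit 0: prefix='0' (no match yet)
Bit 1: prefix='00' (no match yet)
Bit 2: prefix='000' (no match yet)
Bit 3: prefix='0001' -> emit 'j', reset
Bit 4: prefix='0' (no match yet)
Bit 5: prefix='01' -> emit 'e', reset
Bit 6: prefix='0' (no match yet)
Bit 7: prefix='00' (no match yet)
Bit 8: prefix='001' -> emit 'd', reset
Bit 9: prefix='0' (no match yet)
Bit 10: prefix='00' (no match yet)
Bit 11: prefix='000' (no match yet)
Bit 12: prefix='0001' -> emit 'j', reset
Bit 13: prefix='1' -> emit 'f', reset
Bit 14: prefix='0' (no match yet)
Bit 15: prefix='00' (no match yet)
Bit 16: prefix='001' -> emit 'd', reset
Bit 17: prefix='0' (no match yet)
Bit 18: prefix='01' -> emit 'e', reset
Bit 19: prefix='0' (no match yet)
Bit 20: prefix='01' -> emit 'e', reset
Bit 21: prefix='0' (no match yet)
Bit 22: prefix='00' (no match yet)
Bit 23: prefix='001' -> emit 'd', reset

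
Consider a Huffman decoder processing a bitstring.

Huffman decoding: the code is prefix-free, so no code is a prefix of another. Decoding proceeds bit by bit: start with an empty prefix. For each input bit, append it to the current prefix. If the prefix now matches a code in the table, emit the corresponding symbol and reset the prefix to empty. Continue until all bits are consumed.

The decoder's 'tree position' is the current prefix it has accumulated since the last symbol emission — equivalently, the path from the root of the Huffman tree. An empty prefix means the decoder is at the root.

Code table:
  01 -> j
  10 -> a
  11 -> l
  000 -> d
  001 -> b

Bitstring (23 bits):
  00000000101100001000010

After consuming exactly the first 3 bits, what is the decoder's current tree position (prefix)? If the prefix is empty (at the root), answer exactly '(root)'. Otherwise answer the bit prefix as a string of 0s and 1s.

Bit 0: prefix='0' (no match yet)
Bit 1: prefix='00' (no match yet)
Bit 2: prefix='000' -> emit 'd', reset

Answer: (root)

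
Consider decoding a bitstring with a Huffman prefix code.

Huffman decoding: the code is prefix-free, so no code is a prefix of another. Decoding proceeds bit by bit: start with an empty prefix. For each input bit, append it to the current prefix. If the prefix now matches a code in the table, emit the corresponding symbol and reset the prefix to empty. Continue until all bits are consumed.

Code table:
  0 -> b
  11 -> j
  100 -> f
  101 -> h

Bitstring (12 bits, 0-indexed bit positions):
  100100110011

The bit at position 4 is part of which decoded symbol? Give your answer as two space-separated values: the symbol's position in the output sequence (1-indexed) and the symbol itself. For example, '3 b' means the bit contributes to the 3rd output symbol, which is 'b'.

Bit 0: prefix='1' (no match yet)
Bit 1: prefix='10' (no match yet)
Bit 2: prefix='100' -> emit 'f', reset
Bit 3: prefix='1' (no match yet)
Bit 4: prefix='10' (no match yet)
Bit 5: prefix='100' -> emit 'f', reset
Bit 6: prefix='1' (no match yet)
Bit 7: prefix='11' -> emit 'j', reset
Bit 8: prefix='0' -> emit 'b', reset

Answer: 2 f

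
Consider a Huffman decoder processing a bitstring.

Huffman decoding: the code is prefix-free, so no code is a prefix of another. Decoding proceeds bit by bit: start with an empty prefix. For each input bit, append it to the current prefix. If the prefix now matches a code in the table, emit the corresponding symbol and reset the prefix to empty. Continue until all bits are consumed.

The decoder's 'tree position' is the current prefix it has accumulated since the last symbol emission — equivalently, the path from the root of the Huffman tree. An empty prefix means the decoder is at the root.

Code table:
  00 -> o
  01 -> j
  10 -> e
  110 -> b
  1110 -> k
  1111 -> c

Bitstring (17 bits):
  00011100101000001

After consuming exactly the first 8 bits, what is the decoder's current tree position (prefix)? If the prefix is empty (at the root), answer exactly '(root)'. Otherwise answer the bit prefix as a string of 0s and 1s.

Answer: 0

Derivation:
Bit 0: prefix='0' (no match yet)
Bit 1: prefix='00' -> emit 'o', reset
Bit 2: prefix='0' (no match yet)
Bit 3: prefix='01' -> emit 'j', reset
Bit 4: prefix='1' (no match yet)
Bit 5: prefix='11' (no match yet)
Bit 6: prefix='110' -> emit 'b', reset
Bit 7: prefix='0' (no match yet)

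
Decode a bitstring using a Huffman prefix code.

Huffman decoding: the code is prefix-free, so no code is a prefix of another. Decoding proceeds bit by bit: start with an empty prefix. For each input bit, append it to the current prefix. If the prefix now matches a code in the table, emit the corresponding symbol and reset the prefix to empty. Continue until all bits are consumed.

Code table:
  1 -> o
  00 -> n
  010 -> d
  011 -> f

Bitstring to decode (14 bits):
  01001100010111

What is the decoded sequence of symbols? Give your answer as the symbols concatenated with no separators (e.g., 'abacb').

Bit 0: prefix='0' (no match yet)
Bit 1: prefix='01' (no match yet)
Bit 2: prefix='010' -> emit 'd', reset
Bit 3: prefix='0' (no match yet)
Bit 4: prefix='01' (no match yet)
Bit 5: prefix='011' -> emit 'f', reset
Bit 6: prefix='0' (no match yet)
Bit 7: prefix='00' -> emit 'n', reset
Bit 8: prefix='0' (no match yet)
Bit 9: prefix='01' (no match yet)
Bit 10: prefix='010' -> emit 'd', reset
Bit 11: prefix='1' -> emit 'o', reset
Bit 12: prefix='1' -> emit 'o', reset
Bit 13: prefix='1' -> emit 'o', reset

Answer: dfndooo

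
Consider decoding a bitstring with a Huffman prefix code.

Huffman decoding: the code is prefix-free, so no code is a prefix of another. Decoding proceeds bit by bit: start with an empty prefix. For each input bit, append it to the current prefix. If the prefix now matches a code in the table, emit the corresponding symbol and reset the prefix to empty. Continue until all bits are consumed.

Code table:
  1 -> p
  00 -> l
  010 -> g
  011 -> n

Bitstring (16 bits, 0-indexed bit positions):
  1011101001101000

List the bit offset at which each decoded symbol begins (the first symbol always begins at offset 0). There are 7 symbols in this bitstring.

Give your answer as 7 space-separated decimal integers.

Bit 0: prefix='1' -> emit 'p', reset
Bit 1: prefix='0' (no match yet)
Bit 2: prefix='01' (no match yet)
Bit 3: prefix='011' -> emit 'n', reset
Bit 4: prefix='1' -> emit 'p', reset
Bit 5: prefix='0' (no match yet)
Bit 6: prefix='01' (no match yet)
Bit 7: prefix='010' -> emit 'g', reset
Bit 8: prefix='0' (no match yet)
Bit 9: prefix='01' (no match yet)
Bit 10: prefix='011' -> emit 'n', reset
Bit 11: prefix='0' (no match yet)
Bit 12: prefix='01' (no match yet)
Bit 13: prefix='010' -> emit 'g', reset
Bit 14: prefix='0' (no match yet)
Bit 15: prefix='00' -> emit 'l', reset

Answer: 0 1 4 5 8 11 14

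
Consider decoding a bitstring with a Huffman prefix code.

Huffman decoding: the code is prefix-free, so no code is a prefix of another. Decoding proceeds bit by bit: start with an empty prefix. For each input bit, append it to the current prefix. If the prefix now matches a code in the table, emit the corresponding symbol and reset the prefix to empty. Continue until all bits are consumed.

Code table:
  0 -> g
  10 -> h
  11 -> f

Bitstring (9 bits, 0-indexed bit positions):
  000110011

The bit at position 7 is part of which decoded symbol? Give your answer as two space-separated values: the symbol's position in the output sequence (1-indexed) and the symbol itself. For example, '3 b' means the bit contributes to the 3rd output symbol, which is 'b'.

Answer: 7 f

Derivation:
Bit 0: prefix='0' -> emit 'g', reset
Bit 1: prefix='0' -> emit 'g', reset
Bit 2: prefix='0' -> emit 'g', reset
Bit 3: prefix='1' (no match yet)
Bit 4: prefix='11' -> emit 'f', reset
Bit 5: prefix='0' -> emit 'g', reset
Bit 6: prefix='0' -> emit 'g', reset
Bit 7: prefix='1' (no match yet)
Bit 8: prefix='11' -> emit 'f', reset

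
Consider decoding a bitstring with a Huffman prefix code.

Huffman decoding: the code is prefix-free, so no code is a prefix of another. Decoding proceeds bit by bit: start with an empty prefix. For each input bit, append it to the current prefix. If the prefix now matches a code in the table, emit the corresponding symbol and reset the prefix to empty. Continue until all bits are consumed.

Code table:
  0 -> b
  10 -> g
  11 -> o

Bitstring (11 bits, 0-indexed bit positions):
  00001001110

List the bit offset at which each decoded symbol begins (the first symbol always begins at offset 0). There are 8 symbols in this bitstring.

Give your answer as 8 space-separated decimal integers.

Bit 0: prefix='0' -> emit 'b', reset
Bit 1: prefix='0' -> emit 'b', reset
Bit 2: prefix='0' -> emit 'b', reset
Bit 3: prefix='0' -> emit 'b', reset
Bit 4: prefix='1' (no match yet)
Bit 5: prefix='10' -> emit 'g', reset
Bit 6: prefix='0' -> emit 'b', reset
Bit 7: prefix='1' (no match yet)
Bit 8: prefix='11' -> emit 'o', reset
Bit 9: prefix='1' (no match yet)
Bit 10: prefix='10' -> emit 'g', reset

Answer: 0 1 2 3 4 6 7 9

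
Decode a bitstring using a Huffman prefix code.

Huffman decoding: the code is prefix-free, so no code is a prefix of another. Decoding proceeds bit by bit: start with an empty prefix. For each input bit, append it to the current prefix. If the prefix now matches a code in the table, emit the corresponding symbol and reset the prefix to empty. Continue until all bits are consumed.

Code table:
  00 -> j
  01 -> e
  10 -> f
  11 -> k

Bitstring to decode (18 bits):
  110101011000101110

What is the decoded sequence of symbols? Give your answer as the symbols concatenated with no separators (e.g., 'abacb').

Answer: keeefjfkf

Derivation:
Bit 0: prefix='1' (no match yet)
Bit 1: prefix='11' -> emit 'k', reset
Bit 2: prefix='0' (no match yet)
Bit 3: prefix='01' -> emit 'e', reset
Bit 4: prefix='0' (no match yet)
Bit 5: prefix='01' -> emit 'e', reset
Bit 6: prefix='0' (no match yet)
Bit 7: prefix='01' -> emit 'e', reset
Bit 8: prefix='1' (no match yet)
Bit 9: prefix='10' -> emit 'f', reset
Bit 10: prefix='0' (no match yet)
Bit 11: prefix='00' -> emit 'j', reset
Bit 12: prefix='1' (no match yet)
Bit 13: prefix='10' -> emit 'f', reset
Bit 14: prefix='1' (no match yet)
Bit 15: prefix='11' -> emit 'k', reset
Bit 16: prefix='1' (no match yet)
Bit 17: prefix='10' -> emit 'f', reset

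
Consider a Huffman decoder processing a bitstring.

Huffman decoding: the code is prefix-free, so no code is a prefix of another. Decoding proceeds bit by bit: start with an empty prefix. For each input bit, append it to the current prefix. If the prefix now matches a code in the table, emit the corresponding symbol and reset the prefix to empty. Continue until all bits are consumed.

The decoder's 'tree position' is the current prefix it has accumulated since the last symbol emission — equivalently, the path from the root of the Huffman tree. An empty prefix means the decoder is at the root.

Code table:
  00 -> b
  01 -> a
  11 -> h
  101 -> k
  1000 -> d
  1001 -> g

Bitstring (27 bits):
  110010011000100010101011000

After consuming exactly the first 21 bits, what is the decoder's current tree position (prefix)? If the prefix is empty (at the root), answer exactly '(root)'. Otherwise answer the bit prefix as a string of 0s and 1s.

Bit 0: prefix='1' (no match yet)
Bit 1: prefix='11' -> emit 'h', reset
Bit 2: prefix='0' (no match yet)
Bit 3: prefix='00' -> emit 'b', reset
Bit 4: prefix='1' (no match yet)
Bit 5: prefix='10' (no match yet)
Bit 6: prefix='100' (no match yet)
Bit 7: prefix='1001' -> emit 'g', reset
Bit 8: prefix='1' (no match yet)
Bit 9: prefix='10' (no match yet)
Bit 10: prefix='100' (no match yet)
Bit 11: prefix='1000' -> emit 'd', reset
Bit 12: prefix='1' (no match yet)
Bit 13: prefix='10' (no match yet)
Bit 14: prefix='100' (no match yet)
Bit 15: prefix='1000' -> emit 'd', reset
Bit 16: prefix='1' (no match yet)
Bit 17: prefix='10' (no match yet)
Bit 18: prefix='101' -> emit 'k', reset
Bit 19: prefix='0' (no match yet)
Bit 20: prefix='01' -> emit 'a', reset

Answer: (root)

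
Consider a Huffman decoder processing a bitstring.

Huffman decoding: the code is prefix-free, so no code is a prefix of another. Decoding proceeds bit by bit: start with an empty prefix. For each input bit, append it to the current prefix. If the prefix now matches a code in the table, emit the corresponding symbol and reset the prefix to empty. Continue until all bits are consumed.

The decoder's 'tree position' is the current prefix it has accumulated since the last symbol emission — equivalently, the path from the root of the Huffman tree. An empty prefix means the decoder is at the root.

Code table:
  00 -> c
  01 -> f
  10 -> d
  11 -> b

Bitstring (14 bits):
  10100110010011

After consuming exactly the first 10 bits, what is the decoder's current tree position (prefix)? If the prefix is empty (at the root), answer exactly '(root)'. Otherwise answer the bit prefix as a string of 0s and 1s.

Answer: (root)

Derivation:
Bit 0: prefix='1' (no match yet)
Bit 1: prefix='10' -> emit 'd', reset
Bit 2: prefix='1' (no match yet)
Bit 3: prefix='10' -> emit 'd', reset
Bit 4: prefix='0' (no match yet)
Bit 5: prefix='01' -> emit 'f', reset
Bit 6: prefix='1' (no match yet)
Bit 7: prefix='10' -> emit 'd', reset
Bit 8: prefix='0' (no match yet)
Bit 9: prefix='01' -> emit 'f', reset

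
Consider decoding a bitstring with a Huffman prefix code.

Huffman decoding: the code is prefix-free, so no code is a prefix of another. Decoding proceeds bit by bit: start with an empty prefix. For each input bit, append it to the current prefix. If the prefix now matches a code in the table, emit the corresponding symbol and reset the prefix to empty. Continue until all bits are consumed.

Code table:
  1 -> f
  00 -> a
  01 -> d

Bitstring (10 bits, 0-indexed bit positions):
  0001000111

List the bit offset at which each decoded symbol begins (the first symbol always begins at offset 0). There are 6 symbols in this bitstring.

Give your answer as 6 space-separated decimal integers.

Answer: 0 2 4 6 8 9

Derivation:
Bit 0: prefix='0' (no match yet)
Bit 1: prefix='00' -> emit 'a', reset
Bit 2: prefix='0' (no match yet)
Bit 3: prefix='01' -> emit 'd', reset
Bit 4: prefix='0' (no match yet)
Bit 5: prefix='00' -> emit 'a', reset
Bit 6: prefix='0' (no match yet)
Bit 7: prefix='01' -> emit 'd', reset
Bit 8: prefix='1' -> emit 'f', reset
Bit 9: prefix='1' -> emit 'f', reset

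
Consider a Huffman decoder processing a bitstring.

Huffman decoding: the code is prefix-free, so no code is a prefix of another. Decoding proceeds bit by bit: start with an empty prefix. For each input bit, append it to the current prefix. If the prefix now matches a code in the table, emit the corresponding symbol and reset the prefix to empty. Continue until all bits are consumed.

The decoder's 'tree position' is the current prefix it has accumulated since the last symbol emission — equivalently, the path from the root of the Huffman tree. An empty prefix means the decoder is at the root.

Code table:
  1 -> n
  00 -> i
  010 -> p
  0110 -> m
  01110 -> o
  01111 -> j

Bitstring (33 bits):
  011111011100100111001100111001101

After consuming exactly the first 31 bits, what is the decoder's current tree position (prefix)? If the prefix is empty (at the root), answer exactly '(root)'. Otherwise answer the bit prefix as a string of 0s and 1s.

Answer: 011

Derivation:
Bit 0: prefix='0' (no match yet)
Bit 1: prefix='01' (no match yet)
Bit 2: prefix='011' (no match yet)
Bit 3: prefix='0111' (no match yet)
Bit 4: prefix='01111' -> emit 'j', reset
Bit 5: prefix='1' -> emit 'n', reset
Bit 6: prefix='0' (no match yet)
Bit 7: prefix='01' (no match yet)
Bit 8: prefix='011' (no match yet)
Bit 9: prefix='0111' (no match yet)
Bit 10: prefix='01110' -> emit 'o', reset
Bit 11: prefix='0' (no match yet)
Bit 12: prefix='01' (no match yet)
Bit 13: prefix='010' -> emit 'p', reset
Bit 14: prefix='0' (no match yet)
Bit 15: prefix='01' (no match yet)
Bit 16: prefix='011' (no match yet)
Bit 17: prefix='0111' (no match yet)
Bit 18: prefix='01110' -> emit 'o', reset
Bit 19: prefix='0' (no match yet)
Bit 20: prefix='01' (no match yet)
Bit 21: prefix='011' (no match yet)
Bit 22: prefix='0110' -> emit 'm', reset
Bit 23: prefix='0' (no match yet)
Bit 24: prefix='01' (no match yet)
Bit 25: prefix='011' (no match yet)
Bit 26: prefix='0111' (no match yet)
Bit 27: prefix='01110' -> emit 'o', reset
Bit 28: prefix='0' (no match yet)
Bit 29: prefix='01' (no match yet)
Bit 30: prefix='011' (no match yet)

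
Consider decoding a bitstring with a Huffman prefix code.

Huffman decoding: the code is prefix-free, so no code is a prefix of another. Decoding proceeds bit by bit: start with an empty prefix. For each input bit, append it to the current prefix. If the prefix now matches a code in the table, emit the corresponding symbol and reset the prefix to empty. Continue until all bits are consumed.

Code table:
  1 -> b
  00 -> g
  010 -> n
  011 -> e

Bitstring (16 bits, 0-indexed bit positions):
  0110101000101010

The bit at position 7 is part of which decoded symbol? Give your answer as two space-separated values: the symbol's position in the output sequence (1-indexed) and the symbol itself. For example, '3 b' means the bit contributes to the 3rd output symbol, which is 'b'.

Answer: 4 g

Derivation:
Bit 0: prefix='0' (no match yet)
Bit 1: prefix='01' (no match yet)
Bit 2: prefix='011' -> emit 'e', reset
Bit 3: prefix='0' (no match yet)
Bit 4: prefix='01' (no match yet)
Bit 5: prefix='010' -> emit 'n', reset
Bit 6: prefix='1' -> emit 'b', reset
Bit 7: prefix='0' (no match yet)
Bit 8: prefix='00' -> emit 'g', reset
Bit 9: prefix='0' (no match yet)
Bit 10: prefix='01' (no match yet)
Bit 11: prefix='010' -> emit 'n', reset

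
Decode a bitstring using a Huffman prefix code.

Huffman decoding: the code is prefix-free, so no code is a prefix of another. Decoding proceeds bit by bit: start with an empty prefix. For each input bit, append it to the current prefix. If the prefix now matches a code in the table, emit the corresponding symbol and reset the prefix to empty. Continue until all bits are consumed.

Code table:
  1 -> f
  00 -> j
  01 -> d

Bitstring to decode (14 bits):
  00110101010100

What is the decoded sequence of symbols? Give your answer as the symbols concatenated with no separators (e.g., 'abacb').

Answer: jffddddj

Derivation:
Bit 0: prefix='0' (no match yet)
Bit 1: prefix='00' -> emit 'j', reset
Bit 2: prefix='1' -> emit 'f', reset
Bit 3: prefix='1' -> emit 'f', reset
Bit 4: prefix='0' (no match yet)
Bit 5: prefix='01' -> emit 'd', reset
Bit 6: prefix='0' (no match yet)
Bit 7: prefix='01' -> emit 'd', reset
Bit 8: prefix='0' (no match yet)
Bit 9: prefix='01' -> emit 'd', reset
Bit 10: prefix='0' (no match yet)
Bit 11: prefix='01' -> emit 'd', reset
Bit 12: prefix='0' (no match yet)
Bit 13: prefix='00' -> emit 'j', reset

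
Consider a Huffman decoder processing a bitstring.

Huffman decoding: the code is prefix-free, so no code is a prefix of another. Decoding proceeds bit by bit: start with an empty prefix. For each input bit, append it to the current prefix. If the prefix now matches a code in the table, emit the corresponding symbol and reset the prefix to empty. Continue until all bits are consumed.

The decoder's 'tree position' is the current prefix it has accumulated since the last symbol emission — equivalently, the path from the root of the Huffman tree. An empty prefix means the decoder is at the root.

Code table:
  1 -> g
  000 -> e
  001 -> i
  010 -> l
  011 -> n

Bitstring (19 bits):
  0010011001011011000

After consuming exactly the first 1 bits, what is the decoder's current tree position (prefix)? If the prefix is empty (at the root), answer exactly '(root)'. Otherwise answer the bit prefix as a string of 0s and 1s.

Answer: 0

Derivation:
Bit 0: prefix='0' (no match yet)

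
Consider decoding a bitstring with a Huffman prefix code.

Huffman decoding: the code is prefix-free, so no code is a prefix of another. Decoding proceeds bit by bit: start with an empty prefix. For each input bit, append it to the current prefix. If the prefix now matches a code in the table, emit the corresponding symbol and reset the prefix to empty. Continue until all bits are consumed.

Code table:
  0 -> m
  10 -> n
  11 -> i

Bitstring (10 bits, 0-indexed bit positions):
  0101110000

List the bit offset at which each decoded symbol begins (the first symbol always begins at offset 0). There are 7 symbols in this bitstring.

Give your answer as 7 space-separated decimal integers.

Answer: 0 1 3 5 7 8 9

Derivation:
Bit 0: prefix='0' -> emit 'm', reset
Bit 1: prefix='1' (no match yet)
Bit 2: prefix='10' -> emit 'n', reset
Bit 3: prefix='1' (no match yet)
Bit 4: prefix='11' -> emit 'i', reset
Bit 5: prefix='1' (no match yet)
Bit 6: prefix='10' -> emit 'n', reset
Bit 7: prefix='0' -> emit 'm', reset
Bit 8: prefix='0' -> emit 'm', reset
Bit 9: prefix='0' -> emit 'm', reset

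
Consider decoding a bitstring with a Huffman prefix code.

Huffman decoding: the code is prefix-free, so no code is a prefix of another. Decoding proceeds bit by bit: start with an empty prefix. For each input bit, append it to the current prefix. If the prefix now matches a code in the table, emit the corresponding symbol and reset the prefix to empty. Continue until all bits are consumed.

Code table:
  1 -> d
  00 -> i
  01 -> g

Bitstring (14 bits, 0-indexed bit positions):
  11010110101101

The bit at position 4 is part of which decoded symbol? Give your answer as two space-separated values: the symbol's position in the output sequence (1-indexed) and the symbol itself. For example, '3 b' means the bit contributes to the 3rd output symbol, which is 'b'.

Bit 0: prefix='1' -> emit 'd', reset
Bit 1: prefix='1' -> emit 'd', reset
Bit 2: prefix='0' (no match yet)
Bit 3: prefix='01' -> emit 'g', reset
Bit 4: prefix='0' (no match yet)
Bit 5: prefix='01' -> emit 'g', reset
Bit 6: prefix='1' -> emit 'd', reset
Bit 7: prefix='0' (no match yet)
Bit 8: prefix='01' -> emit 'g', reset

Answer: 4 g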